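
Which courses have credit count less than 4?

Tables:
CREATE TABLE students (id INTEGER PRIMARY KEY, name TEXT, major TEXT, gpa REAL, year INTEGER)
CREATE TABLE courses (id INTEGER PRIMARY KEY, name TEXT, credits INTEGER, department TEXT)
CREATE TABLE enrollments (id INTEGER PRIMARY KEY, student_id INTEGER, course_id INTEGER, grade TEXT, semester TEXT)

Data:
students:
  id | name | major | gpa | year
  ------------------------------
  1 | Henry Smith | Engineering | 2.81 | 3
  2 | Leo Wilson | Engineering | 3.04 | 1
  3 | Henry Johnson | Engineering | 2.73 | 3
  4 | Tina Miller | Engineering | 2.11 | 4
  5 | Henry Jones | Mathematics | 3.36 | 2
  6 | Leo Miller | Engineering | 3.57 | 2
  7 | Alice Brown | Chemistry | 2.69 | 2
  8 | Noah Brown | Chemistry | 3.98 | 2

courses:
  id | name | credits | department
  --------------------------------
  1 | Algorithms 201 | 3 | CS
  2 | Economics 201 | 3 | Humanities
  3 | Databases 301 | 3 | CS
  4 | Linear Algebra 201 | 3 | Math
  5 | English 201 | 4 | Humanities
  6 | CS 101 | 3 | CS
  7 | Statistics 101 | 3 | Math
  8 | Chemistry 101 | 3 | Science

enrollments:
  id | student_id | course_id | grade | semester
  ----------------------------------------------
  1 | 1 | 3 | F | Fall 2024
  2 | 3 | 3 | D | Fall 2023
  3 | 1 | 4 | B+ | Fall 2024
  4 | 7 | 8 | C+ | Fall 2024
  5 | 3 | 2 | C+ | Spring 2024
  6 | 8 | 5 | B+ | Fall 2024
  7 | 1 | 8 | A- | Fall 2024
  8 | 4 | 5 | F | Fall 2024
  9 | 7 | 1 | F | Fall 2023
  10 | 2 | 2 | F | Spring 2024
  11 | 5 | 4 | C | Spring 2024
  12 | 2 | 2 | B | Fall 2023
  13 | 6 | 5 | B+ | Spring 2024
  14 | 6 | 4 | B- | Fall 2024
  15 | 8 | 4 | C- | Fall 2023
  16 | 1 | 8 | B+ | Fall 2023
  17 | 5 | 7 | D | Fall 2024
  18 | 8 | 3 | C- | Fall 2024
SELECT name, credits FROM courses WHERE credits < 4

Execution result:
name | credits
Algorithms 201 | 3
Economics 201 | 3
Databases 301 | 3
Linear Algebra 201 | 3
CS 101 | 3
Statistics 101 | 3
Chemistry 101 | 3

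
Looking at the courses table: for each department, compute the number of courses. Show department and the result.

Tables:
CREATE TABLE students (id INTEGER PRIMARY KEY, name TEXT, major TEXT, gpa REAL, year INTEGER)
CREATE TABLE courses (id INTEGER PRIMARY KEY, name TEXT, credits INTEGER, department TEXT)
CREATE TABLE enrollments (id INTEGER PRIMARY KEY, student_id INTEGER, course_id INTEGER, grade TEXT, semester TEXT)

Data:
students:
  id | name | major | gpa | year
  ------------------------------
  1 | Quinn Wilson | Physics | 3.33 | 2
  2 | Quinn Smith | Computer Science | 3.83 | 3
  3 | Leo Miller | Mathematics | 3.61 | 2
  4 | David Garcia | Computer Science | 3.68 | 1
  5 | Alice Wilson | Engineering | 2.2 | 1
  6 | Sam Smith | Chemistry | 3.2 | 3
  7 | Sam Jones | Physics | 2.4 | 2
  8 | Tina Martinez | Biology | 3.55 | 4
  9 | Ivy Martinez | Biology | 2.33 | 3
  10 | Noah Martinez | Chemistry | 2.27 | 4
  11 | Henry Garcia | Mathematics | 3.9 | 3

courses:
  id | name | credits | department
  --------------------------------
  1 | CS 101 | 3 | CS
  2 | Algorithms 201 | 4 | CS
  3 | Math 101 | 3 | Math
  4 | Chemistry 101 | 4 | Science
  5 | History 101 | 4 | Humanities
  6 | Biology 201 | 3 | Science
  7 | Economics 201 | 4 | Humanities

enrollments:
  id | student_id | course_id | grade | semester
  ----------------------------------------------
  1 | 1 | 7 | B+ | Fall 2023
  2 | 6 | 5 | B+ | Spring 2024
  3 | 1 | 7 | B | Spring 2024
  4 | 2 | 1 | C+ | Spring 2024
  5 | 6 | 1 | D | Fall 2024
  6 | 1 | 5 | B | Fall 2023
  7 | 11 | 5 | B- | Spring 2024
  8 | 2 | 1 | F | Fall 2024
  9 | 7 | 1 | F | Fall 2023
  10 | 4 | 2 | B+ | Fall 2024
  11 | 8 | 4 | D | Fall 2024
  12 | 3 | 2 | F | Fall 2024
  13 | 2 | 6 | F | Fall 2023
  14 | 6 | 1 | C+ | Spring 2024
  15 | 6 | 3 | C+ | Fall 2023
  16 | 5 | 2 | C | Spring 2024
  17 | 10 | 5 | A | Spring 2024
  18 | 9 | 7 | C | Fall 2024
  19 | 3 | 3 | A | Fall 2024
SELECT department, COUNT(*) AS n FROM courses GROUP BY department

Execution result:
department | n
CS | 2
Humanities | 2
Math | 1
Science | 2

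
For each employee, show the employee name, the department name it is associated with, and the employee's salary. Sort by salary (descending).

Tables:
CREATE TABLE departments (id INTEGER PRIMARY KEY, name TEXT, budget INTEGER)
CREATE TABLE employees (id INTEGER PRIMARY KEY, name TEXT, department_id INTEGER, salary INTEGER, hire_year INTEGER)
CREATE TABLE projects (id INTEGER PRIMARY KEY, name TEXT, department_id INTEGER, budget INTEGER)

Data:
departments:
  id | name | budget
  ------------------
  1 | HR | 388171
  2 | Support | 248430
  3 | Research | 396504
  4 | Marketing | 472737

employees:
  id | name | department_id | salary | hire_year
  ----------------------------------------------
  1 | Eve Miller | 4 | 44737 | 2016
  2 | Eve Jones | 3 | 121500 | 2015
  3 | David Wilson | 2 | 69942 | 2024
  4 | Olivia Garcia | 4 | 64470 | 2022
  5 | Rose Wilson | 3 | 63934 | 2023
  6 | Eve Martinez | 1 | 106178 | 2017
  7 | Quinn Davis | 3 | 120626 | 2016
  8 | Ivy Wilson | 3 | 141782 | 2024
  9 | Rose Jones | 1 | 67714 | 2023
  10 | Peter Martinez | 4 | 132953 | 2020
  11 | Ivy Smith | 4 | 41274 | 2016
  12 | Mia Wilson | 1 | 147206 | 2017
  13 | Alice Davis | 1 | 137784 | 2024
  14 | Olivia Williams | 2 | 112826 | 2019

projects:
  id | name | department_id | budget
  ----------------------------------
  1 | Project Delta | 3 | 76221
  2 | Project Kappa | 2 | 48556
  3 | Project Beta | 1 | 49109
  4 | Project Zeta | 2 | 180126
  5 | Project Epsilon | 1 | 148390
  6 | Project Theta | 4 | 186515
SELECT c.name, p.name AS department, c.salary FROM employees c JOIN departments p ON c.department_id = p.id ORDER BY c.salary DESC

Execution result:
name | department | salary
Mia Wilson | HR | 147206
Ivy Wilson | Research | 141782
Alice Davis | HR | 137784
Peter Martinez | Marketing | 132953
Eve Jones | Research | 121500
Quinn Davis | Research | 120626
Olivia Williams | Support | 112826
Eve Martinez | HR | 106178
David Wilson | Support | 69942
Rose Jones | HR | 67714
Olivia Garcia | Marketing | 64470
Rose Wilson | Research | 63934
Eve Miller | Marketing | 44737
Ivy Smith | Marketing | 41274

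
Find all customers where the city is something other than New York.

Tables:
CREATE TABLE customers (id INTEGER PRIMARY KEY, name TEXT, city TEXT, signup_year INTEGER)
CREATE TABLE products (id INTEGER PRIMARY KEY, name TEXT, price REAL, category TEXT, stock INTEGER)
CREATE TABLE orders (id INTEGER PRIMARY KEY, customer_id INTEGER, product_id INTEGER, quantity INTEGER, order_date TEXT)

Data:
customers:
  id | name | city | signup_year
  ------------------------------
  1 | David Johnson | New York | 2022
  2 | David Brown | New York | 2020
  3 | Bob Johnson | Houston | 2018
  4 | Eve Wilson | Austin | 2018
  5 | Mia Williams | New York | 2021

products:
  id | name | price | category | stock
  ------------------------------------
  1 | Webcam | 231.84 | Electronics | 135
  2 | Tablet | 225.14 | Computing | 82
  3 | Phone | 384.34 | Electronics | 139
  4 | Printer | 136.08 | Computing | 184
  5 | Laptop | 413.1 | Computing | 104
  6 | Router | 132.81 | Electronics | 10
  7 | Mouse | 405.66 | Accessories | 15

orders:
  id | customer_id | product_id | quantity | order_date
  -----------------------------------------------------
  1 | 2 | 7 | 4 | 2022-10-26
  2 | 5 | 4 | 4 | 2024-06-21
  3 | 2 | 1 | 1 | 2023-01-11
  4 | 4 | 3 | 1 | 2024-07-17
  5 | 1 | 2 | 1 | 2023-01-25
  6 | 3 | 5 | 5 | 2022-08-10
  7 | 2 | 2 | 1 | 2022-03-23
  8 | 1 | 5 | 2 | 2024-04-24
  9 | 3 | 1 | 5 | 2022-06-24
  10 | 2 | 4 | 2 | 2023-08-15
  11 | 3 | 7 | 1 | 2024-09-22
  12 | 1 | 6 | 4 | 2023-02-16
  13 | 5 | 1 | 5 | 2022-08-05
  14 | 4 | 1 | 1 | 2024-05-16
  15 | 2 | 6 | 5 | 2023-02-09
SELECT name, city FROM customers WHERE city <> 'New York'

Execution result:
name | city
Bob Johnson | Houston
Eve Wilson | Austin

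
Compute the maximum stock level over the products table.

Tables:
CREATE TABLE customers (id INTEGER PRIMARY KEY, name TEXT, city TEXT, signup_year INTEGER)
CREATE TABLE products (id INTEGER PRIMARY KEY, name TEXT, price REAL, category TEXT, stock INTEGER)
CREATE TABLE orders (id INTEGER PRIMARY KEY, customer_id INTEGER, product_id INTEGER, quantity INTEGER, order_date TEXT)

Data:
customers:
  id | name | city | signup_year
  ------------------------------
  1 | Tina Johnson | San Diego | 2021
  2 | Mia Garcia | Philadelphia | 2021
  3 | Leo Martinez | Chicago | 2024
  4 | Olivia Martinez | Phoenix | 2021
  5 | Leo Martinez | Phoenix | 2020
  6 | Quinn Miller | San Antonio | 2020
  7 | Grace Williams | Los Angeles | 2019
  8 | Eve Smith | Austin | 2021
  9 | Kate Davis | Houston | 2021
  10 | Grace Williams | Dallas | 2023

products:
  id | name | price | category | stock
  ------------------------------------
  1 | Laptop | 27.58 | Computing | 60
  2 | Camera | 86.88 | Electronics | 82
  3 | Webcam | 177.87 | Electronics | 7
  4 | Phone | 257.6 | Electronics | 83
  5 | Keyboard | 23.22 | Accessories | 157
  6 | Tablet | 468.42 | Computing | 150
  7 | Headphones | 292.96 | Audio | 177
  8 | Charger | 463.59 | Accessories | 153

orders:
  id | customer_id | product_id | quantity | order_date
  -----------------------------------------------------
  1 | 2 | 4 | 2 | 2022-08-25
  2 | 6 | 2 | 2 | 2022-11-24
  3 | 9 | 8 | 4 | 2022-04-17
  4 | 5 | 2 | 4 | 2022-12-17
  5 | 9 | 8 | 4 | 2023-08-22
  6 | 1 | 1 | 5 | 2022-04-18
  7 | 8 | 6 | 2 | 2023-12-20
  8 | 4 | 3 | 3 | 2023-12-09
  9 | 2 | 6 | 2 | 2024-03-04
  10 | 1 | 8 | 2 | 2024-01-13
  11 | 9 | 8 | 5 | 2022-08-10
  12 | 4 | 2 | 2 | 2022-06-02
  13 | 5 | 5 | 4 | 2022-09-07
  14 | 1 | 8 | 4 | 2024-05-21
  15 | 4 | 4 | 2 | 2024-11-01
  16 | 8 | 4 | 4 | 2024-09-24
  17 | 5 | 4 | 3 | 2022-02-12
SELECT MAX(stock) FROM products

Execution result:
177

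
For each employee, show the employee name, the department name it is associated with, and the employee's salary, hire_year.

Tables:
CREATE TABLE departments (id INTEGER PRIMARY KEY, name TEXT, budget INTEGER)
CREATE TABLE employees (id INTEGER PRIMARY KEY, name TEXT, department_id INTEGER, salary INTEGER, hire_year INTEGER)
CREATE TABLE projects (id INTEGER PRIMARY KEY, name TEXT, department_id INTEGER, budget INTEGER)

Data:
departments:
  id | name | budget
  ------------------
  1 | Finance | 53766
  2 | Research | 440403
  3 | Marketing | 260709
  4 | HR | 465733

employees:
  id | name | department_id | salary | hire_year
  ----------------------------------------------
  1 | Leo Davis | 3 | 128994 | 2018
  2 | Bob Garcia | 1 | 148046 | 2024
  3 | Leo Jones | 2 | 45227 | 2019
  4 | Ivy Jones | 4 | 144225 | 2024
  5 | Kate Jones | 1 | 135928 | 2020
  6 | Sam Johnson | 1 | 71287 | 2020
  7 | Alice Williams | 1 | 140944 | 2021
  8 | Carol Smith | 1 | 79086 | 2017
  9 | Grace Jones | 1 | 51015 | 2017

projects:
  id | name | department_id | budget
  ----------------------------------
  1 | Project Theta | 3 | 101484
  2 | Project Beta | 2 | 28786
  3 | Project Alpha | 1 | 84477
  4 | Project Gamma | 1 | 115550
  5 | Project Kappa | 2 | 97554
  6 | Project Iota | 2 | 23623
SELECT c.name, p.name AS department, c.salary, c.hire_year FROM employees c JOIN departments p ON c.department_id = p.id

Execution result:
name | department | salary | hire_year
Leo Davis | Marketing | 128994 | 2018
Bob Garcia | Finance | 148046 | 2024
Leo Jones | Research | 45227 | 2019
Ivy Jones | HR | 144225 | 2024
Kate Jones | Finance | 135928 | 2020
Sam Johnson | Finance | 71287 | 2020
Alice Williams | Finance | 140944 | 2021
Carol Smith | Finance | 79086 | 2017
Grace Jones | Finance | 51015 | 2017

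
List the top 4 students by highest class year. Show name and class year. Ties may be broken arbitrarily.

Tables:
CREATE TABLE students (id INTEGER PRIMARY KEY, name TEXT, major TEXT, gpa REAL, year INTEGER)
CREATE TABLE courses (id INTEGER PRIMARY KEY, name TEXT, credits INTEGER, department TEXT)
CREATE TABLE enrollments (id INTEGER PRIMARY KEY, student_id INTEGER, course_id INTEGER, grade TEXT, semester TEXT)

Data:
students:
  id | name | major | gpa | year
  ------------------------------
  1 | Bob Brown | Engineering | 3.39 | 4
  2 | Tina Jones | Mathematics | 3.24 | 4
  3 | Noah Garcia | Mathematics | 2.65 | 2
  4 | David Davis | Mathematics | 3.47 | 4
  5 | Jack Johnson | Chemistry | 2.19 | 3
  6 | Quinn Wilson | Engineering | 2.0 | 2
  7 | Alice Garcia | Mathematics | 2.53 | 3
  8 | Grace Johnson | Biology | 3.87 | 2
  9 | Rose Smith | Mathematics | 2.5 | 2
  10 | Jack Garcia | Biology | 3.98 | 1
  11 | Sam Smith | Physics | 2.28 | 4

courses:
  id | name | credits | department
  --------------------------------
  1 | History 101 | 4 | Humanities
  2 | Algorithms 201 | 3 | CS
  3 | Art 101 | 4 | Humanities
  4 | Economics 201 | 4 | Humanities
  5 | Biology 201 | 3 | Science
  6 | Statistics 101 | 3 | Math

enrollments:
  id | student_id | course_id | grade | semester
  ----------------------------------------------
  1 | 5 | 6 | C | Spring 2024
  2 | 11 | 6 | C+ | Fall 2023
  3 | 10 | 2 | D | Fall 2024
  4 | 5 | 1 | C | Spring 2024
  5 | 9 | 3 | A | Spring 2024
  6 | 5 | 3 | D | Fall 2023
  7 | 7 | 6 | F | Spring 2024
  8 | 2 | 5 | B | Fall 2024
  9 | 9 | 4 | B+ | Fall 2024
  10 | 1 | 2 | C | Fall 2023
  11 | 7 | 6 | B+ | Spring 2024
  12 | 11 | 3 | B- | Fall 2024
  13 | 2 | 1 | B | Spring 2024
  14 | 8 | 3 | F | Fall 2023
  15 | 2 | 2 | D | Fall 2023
SELECT name, year FROM students ORDER BY year DESC LIMIT 4

Execution result:
name | year
Bob Brown | 4
Tina Jones | 4
David Davis | 4
Sam Smith | 4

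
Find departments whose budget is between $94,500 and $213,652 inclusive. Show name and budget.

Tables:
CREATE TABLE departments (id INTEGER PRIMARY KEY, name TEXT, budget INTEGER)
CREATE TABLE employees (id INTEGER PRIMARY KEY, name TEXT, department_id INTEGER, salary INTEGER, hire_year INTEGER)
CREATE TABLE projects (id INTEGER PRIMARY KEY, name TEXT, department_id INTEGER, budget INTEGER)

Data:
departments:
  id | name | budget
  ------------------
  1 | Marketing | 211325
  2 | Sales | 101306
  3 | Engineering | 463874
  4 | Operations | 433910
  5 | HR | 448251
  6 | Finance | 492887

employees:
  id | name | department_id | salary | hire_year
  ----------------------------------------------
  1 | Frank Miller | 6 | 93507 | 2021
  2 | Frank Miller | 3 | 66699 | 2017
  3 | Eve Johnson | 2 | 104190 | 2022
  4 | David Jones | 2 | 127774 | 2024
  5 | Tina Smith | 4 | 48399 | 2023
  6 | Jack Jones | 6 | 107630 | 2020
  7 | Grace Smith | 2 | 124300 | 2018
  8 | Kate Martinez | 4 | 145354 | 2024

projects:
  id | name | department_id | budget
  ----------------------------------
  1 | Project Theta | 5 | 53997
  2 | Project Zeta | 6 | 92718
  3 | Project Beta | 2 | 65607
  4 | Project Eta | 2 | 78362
SELECT name, budget FROM departments WHERE budget BETWEEN 94500 AND 213652

Execution result:
name | budget
Marketing | 211325
Sales | 101306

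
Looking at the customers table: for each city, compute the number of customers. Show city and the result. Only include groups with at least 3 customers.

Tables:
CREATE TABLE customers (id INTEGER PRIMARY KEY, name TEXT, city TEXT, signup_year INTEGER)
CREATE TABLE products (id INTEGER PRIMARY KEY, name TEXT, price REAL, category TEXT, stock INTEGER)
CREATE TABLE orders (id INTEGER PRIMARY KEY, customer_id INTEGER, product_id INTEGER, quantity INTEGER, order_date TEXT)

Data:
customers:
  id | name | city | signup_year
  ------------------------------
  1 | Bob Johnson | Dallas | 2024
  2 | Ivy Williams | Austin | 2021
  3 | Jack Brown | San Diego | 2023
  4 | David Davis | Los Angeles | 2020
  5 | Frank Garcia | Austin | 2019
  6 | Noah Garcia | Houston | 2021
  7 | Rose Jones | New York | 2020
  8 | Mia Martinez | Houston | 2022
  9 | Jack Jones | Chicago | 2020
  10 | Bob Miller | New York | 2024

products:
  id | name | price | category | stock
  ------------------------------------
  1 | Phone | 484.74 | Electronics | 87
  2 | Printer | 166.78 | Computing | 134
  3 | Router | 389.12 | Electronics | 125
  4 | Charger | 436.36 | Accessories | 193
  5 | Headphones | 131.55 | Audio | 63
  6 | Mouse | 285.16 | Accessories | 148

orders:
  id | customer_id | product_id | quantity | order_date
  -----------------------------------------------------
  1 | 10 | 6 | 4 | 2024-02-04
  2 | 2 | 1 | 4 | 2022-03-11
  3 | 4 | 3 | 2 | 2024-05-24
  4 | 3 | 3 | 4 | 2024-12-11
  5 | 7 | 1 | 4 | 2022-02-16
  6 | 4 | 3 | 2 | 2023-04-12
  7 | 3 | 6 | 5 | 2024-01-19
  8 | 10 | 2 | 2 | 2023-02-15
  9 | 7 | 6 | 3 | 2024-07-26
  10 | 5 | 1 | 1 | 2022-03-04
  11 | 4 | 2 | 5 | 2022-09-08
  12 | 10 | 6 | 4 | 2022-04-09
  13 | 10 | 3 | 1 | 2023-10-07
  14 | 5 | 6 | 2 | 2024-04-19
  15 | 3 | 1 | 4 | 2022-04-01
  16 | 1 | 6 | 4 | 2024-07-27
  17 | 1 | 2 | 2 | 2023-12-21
SELECT city, COUNT(*) AS n FROM customers GROUP BY city HAVING COUNT(*) >= 3

Execution result:
(no rows)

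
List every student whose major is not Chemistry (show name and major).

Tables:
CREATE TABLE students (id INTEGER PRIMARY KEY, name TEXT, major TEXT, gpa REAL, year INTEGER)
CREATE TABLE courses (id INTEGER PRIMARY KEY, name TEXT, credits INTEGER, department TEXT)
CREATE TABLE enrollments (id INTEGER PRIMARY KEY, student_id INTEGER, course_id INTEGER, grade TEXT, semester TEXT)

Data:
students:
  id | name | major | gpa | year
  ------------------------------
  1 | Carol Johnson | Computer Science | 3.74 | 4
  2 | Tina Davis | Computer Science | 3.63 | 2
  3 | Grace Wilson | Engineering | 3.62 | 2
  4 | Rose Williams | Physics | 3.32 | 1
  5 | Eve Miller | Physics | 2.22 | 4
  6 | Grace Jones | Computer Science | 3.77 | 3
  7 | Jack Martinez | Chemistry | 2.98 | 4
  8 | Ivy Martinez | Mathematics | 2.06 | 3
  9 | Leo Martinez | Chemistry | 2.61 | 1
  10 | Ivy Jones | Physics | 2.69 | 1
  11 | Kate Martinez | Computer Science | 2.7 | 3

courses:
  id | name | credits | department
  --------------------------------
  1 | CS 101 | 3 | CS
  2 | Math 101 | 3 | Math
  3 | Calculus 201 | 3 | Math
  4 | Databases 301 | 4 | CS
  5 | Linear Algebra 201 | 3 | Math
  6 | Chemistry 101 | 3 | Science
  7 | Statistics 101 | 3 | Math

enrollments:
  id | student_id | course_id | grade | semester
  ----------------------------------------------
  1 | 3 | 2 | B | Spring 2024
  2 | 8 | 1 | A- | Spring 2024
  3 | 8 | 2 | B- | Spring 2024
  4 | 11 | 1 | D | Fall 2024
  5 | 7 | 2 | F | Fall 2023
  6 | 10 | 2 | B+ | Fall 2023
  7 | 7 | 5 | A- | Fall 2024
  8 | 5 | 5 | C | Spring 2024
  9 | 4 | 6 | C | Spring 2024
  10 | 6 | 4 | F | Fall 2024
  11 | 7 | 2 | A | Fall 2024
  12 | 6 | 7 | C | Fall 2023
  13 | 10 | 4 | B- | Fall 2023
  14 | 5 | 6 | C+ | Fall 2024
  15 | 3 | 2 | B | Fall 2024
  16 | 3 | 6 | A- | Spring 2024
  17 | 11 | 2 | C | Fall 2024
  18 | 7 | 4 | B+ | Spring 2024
SELECT name, major FROM students WHERE major <> 'Chemistry'

Execution result:
name | major
Carol Johnson | Computer Science
Tina Davis | Computer Science
Grace Wilson | Engineering
Rose Williams | Physics
Eve Miller | Physics
Grace Jones | Computer Science
Ivy Martinez | Mathematics
Ivy Jones | Physics
Kate Martinez | Computer Science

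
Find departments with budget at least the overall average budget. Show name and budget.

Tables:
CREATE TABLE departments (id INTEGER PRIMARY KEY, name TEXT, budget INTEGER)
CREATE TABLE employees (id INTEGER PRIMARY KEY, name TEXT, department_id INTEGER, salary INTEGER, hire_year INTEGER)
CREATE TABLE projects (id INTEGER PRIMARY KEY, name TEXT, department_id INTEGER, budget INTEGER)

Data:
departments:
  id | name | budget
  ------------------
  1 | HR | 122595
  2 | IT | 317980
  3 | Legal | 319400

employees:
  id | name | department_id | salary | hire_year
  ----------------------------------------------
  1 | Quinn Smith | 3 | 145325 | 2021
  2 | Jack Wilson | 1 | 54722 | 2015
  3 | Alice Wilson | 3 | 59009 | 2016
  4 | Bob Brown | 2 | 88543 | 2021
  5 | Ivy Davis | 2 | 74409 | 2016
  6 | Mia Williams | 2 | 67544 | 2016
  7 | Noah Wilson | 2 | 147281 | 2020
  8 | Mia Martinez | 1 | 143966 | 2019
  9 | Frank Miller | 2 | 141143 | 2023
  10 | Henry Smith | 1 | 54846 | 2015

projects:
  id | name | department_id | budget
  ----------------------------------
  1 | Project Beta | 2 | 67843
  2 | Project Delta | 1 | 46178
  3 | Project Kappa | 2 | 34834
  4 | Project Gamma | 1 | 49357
SELECT name, budget FROM departments WHERE budget >= (SELECT AVG(budget) FROM departments)

Execution result:
name | budget
IT | 317980
Legal | 319400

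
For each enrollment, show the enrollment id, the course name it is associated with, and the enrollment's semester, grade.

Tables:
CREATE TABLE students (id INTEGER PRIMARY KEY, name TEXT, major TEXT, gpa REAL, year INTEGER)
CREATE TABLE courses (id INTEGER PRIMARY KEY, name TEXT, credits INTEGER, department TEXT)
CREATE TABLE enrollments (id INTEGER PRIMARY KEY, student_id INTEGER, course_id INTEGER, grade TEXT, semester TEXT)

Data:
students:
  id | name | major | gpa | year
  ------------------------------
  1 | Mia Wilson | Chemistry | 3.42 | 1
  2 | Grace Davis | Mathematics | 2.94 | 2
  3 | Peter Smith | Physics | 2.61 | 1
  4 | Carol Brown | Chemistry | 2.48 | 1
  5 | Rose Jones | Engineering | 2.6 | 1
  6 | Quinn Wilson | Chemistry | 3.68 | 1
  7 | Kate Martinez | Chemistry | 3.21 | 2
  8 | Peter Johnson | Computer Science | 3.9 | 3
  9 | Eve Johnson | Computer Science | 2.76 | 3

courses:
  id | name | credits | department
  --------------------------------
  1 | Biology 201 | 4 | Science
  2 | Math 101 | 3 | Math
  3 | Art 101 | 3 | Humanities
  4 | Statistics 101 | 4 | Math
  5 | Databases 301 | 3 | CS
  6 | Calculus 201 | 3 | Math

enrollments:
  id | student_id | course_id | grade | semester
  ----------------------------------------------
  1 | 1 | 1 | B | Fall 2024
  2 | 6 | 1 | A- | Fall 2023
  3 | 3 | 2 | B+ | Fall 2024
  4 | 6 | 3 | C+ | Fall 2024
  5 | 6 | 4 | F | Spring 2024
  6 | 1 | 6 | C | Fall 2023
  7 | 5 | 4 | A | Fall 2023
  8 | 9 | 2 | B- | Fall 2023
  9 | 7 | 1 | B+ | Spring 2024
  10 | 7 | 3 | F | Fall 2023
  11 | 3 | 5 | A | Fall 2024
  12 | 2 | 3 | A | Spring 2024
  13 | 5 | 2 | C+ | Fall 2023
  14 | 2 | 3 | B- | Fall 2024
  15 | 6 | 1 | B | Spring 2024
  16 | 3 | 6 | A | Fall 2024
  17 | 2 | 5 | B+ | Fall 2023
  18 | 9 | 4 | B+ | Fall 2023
SELECT c.id, p.name AS course, c.semester, c.grade FROM enrollments c JOIN courses p ON c.course_id = p.id

Execution result:
id | course | semester | grade
1 | Biology 201 | Fall 2024 | B
2 | Biology 201 | Fall 2023 | A-
3 | Math 101 | Fall 2024 | B+
4 | Art 101 | Fall 2024 | C+
5 | Statistics 101 | Spring 2024 | F
6 | Calculus 201 | Fall 2023 | C
7 | Statistics 101 | Fall 2023 | A
8 | Math 101 | Fall 2023 | B-
9 | Biology 201 | Spring 2024 | B+
10 | Art 101 | Fall 2023 | F
11 | Databases 301 | Fall 2024 | A
12 | Art 101 | Spring 2024 | A
13 | Math 101 | Fall 2023 | C+
14 | Art 101 | Fall 2024 | B-
15 | Biology 201 | Spring 2024 | B
16 | Calculus 201 | Fall 2024 | A
17 | Databases 301 | Fall 2023 | B+
18 | Statistics 101 | Fall 2023 | B+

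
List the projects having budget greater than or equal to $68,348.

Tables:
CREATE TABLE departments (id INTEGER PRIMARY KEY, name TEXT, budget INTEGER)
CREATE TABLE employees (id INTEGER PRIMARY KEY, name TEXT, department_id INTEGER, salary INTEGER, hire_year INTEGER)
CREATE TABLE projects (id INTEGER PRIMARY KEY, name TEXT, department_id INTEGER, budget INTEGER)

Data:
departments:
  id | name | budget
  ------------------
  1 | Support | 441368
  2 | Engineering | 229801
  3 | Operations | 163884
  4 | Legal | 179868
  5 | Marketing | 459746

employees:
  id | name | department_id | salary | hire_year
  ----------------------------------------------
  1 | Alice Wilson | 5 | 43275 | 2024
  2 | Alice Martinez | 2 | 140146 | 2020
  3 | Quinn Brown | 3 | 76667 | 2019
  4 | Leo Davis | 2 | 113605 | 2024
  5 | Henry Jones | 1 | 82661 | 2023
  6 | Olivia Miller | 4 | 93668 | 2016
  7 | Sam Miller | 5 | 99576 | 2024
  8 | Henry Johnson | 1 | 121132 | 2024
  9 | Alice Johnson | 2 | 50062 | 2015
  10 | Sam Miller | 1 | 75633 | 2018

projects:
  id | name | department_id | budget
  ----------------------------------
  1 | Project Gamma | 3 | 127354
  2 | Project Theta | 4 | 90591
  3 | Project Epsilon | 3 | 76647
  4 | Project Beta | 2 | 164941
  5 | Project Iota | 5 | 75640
SELECT name, budget FROM projects WHERE budget >= 68348

Execution result:
name | budget
Project Gamma | 127354
Project Theta | 90591
Project Epsilon | 76647
Project Beta | 164941
Project Iota | 75640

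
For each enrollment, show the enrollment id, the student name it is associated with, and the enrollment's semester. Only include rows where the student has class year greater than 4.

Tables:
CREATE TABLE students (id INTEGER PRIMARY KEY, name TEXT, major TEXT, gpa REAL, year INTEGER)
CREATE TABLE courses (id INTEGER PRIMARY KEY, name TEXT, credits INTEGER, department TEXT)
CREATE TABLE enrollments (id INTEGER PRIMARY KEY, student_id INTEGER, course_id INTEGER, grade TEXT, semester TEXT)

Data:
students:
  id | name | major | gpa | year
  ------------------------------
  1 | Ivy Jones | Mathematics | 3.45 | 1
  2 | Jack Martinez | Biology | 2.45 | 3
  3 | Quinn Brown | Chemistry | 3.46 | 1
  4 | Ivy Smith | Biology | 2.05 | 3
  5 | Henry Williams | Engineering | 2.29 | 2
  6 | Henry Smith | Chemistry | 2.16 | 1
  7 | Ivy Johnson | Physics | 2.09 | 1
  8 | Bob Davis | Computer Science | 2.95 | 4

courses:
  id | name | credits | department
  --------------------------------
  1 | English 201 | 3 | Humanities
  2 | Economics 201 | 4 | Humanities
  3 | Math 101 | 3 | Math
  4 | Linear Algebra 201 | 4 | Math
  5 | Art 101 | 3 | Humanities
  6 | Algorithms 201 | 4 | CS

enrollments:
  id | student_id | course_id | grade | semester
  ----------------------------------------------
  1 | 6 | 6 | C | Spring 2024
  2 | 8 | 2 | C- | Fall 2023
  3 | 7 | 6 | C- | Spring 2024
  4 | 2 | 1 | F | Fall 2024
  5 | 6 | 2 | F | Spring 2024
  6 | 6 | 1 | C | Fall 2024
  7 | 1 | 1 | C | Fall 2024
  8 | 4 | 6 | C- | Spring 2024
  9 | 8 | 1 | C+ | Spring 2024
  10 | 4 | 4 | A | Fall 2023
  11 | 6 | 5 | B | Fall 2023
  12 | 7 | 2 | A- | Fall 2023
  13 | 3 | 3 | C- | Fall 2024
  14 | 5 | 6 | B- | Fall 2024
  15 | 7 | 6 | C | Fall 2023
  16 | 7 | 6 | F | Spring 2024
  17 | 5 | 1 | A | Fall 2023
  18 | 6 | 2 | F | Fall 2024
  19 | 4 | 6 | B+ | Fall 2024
SELECT c.id, p.name AS student, c.semester FROM enrollments c JOIN students p ON c.student_id = p.id WHERE p.year > 4

Execution result:
(no rows)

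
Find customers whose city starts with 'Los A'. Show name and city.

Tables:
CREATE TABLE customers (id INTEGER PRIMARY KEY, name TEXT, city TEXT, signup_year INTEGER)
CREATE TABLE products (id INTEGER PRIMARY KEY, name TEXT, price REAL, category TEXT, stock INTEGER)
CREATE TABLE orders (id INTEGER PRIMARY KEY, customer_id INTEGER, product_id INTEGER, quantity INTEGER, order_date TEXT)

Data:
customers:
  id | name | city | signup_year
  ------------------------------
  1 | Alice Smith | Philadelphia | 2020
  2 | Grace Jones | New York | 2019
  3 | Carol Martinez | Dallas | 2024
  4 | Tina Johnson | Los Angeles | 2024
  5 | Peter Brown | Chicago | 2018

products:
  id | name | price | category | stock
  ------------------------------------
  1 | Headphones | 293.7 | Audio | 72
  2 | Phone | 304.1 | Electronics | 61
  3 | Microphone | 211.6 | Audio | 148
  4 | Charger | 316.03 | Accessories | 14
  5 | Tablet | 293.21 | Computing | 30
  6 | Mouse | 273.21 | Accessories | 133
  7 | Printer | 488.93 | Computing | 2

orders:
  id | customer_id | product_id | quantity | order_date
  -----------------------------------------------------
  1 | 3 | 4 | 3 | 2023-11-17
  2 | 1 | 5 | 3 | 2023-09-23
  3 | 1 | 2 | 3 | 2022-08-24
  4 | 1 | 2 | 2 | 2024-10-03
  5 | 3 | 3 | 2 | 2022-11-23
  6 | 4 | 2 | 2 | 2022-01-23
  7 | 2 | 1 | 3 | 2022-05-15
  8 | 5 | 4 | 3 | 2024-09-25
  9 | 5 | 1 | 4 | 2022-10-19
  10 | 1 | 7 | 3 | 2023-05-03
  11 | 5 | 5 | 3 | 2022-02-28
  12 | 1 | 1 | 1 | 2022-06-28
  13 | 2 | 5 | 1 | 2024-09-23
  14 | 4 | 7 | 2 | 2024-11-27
SELECT name, city FROM customers WHERE city LIKE 'Los A%'

Execution result:
name | city
Tina Johnson | Los Angeles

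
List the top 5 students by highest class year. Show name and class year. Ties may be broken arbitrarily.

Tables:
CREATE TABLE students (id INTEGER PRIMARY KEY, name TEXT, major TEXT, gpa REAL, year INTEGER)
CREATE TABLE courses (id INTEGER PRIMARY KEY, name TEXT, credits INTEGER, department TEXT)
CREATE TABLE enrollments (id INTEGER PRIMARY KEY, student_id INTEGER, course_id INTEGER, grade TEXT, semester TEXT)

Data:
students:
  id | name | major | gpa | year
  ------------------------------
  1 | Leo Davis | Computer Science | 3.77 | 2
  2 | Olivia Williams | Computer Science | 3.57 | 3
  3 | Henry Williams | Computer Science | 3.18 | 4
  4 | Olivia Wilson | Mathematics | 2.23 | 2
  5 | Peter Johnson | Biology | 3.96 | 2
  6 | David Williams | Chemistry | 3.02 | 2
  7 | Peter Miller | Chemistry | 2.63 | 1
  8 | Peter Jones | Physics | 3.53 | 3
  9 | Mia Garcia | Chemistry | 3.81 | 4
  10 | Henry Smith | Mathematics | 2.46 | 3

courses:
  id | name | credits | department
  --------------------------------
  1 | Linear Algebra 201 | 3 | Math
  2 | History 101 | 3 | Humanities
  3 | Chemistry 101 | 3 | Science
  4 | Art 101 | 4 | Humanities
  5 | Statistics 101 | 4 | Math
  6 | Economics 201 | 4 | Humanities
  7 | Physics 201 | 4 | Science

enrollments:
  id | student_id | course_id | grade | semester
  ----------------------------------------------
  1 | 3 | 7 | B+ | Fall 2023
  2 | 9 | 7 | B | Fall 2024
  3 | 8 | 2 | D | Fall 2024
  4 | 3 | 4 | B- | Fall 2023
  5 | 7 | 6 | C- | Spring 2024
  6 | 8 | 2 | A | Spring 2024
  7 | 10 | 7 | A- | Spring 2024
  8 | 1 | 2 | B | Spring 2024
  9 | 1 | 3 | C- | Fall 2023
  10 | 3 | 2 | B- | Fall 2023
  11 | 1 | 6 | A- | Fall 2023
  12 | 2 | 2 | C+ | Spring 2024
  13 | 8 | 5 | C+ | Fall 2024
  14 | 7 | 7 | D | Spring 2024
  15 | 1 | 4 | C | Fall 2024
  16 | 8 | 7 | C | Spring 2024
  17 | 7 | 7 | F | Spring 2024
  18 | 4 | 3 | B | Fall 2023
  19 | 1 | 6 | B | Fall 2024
SELECT name, year FROM students ORDER BY year DESC LIMIT 5

Execution result:
name | year
Henry Williams | 4
Mia Garcia | 4
Olivia Williams | 3
Peter Jones | 3
Henry Smith | 3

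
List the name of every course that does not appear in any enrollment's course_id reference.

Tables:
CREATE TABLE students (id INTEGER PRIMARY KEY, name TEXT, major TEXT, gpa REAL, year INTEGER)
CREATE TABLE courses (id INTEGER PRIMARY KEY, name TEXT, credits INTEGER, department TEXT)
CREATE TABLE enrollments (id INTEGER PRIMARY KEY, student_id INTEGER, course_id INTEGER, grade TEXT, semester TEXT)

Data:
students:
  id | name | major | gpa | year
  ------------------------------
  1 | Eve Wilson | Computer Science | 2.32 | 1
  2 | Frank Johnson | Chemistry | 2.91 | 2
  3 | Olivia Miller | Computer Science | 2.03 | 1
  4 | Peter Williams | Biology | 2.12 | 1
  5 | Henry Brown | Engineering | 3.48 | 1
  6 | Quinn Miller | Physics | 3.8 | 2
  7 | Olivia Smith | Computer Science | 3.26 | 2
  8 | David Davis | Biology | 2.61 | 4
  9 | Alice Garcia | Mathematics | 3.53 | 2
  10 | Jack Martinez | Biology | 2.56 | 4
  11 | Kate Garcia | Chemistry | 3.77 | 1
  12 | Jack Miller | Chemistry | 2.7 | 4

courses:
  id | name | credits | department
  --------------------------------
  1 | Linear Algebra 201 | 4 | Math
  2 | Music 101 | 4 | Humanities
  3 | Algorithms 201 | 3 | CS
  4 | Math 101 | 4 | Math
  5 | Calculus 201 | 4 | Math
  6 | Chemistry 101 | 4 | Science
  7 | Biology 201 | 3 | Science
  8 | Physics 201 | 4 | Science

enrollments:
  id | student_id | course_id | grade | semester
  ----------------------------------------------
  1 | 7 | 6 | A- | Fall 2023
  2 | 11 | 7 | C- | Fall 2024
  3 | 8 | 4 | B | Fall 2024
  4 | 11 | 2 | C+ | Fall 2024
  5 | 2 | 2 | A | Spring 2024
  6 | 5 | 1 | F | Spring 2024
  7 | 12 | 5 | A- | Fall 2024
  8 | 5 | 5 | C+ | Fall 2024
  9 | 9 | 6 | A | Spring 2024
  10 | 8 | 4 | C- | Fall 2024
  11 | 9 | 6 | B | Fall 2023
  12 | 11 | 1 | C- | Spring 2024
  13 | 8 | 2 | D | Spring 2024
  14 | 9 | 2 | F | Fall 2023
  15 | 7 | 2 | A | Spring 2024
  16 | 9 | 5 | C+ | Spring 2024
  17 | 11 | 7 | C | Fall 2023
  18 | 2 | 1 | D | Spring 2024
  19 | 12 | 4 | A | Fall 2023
SELECT p.name FROM courses p LEFT JOIN enrollments c ON c.course_id = p.id WHERE c.id IS NULL

Execution result:
name
Algorithms 201
Physics 201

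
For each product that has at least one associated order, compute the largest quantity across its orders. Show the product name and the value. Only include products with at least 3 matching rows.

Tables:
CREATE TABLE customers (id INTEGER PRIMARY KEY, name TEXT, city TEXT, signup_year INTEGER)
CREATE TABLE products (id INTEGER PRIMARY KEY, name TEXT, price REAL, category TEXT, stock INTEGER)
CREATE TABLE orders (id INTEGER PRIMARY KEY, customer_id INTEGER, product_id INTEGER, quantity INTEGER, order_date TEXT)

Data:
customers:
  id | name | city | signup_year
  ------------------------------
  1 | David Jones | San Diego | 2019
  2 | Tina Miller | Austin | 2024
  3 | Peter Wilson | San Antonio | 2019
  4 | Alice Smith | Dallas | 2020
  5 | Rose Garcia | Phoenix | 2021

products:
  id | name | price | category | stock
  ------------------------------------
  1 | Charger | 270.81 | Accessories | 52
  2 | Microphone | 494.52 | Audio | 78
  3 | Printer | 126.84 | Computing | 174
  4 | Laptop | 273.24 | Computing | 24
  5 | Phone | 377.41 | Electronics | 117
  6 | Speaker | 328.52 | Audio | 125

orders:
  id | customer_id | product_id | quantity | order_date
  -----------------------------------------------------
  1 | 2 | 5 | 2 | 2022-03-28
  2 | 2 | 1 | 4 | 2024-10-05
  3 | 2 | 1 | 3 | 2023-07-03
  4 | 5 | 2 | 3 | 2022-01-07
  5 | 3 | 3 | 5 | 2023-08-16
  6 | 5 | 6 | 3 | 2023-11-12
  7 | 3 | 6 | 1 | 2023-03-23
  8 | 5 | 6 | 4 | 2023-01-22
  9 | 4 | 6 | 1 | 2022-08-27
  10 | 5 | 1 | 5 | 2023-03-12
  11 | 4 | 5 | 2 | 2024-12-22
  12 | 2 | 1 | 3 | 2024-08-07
SELECT p.name, MAX(c.quantity) AS max_quantity FROM orders c JOIN products p ON c.product_id = p.id GROUP BY p.id, p.name HAVING COUNT(*) >= 3

Execution result:
name | max_quantity
Charger | 5
Speaker | 4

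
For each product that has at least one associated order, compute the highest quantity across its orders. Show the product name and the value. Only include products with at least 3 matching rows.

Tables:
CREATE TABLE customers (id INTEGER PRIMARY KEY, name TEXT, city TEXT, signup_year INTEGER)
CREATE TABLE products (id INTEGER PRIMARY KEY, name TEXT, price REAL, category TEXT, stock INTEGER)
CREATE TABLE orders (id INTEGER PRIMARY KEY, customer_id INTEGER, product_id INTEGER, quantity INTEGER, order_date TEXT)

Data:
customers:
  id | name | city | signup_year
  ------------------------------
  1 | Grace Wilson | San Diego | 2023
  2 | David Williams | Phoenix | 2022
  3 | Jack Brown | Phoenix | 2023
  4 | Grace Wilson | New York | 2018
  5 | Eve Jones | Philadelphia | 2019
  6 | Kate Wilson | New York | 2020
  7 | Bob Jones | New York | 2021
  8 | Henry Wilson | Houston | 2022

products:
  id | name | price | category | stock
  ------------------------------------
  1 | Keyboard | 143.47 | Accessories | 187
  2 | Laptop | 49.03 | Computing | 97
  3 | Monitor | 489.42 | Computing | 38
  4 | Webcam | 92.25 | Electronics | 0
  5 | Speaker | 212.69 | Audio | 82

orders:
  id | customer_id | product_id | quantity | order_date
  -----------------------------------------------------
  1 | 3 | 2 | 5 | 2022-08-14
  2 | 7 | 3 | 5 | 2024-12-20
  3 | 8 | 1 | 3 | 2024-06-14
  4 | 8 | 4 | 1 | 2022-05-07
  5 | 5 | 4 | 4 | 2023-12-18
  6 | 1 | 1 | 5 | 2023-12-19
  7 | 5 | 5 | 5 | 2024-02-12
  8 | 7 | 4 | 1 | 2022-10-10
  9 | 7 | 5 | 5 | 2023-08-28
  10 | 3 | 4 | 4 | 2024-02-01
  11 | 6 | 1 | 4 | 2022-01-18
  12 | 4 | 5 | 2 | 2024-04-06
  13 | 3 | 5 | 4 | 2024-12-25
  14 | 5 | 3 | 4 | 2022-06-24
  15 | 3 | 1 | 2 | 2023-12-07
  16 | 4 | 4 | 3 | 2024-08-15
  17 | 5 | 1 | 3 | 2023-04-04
SELECT p.name, MAX(c.quantity) AS max_quantity FROM orders c JOIN products p ON c.product_id = p.id GROUP BY p.id, p.name HAVING COUNT(*) >= 3

Execution result:
name | max_quantity
Keyboard | 5
Webcam | 4
Speaker | 5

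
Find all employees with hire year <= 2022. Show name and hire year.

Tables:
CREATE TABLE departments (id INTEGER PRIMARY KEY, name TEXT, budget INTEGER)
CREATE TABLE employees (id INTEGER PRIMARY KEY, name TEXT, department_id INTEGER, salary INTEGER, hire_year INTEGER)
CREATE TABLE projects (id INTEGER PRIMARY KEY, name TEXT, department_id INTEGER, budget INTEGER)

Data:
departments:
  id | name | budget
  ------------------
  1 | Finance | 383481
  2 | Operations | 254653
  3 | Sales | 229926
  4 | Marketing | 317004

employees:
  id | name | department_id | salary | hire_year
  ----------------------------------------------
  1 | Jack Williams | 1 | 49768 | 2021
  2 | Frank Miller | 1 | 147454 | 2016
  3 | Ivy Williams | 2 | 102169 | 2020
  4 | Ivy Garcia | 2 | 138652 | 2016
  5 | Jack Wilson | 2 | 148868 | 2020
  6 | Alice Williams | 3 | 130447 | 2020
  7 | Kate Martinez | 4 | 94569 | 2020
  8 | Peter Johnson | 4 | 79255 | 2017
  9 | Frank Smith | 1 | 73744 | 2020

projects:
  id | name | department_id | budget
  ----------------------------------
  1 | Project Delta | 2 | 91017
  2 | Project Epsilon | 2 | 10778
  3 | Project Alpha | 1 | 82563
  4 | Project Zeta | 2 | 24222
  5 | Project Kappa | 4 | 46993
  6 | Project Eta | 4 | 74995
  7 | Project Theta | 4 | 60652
SELECT name, hire_year FROM employees WHERE hire_year <= 2022

Execution result:
name | hire_year
Jack Williams | 2021
Frank Miller | 2016
Ivy Williams | 2020
Ivy Garcia | 2016
Jack Wilson | 2020
Alice Williams | 2020
Kate Martinez | 2020
Peter Johnson | 2017
Frank Smith | 2020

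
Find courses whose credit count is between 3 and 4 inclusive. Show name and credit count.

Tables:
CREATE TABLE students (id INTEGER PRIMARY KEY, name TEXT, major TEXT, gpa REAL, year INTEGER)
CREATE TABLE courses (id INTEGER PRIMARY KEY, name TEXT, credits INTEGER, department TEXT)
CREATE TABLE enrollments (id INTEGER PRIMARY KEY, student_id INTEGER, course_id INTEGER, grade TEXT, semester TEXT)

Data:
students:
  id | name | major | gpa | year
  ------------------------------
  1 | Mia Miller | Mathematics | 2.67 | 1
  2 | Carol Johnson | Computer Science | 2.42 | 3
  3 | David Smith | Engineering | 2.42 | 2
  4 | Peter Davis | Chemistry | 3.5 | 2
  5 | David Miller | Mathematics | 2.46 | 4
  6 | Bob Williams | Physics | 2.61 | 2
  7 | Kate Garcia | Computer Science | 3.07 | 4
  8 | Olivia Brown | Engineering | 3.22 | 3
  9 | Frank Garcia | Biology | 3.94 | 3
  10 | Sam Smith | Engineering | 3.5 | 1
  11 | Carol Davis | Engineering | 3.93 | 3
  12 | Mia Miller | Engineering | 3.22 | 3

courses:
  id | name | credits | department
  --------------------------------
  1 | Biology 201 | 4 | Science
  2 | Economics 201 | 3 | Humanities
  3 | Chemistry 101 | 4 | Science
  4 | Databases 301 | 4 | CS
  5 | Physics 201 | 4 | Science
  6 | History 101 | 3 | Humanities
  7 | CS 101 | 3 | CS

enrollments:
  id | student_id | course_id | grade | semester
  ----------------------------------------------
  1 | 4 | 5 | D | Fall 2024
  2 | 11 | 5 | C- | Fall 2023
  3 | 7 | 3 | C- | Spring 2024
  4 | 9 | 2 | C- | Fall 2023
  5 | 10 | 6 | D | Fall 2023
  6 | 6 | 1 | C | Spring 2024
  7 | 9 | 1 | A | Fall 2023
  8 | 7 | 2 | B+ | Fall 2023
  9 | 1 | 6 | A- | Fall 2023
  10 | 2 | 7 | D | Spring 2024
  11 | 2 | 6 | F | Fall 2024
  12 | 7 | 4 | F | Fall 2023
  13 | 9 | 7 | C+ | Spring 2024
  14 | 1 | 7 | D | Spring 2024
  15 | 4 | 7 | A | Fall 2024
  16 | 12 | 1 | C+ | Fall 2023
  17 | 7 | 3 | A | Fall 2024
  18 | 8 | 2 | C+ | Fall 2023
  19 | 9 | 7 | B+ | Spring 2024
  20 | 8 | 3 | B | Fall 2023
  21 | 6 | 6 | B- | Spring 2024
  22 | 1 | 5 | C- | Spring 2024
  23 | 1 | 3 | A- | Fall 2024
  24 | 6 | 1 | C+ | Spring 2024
SELECT name, credits FROM courses WHERE credits BETWEEN 3 AND 4

Execution result:
name | credits
Biology 201 | 4
Economics 201 | 3
Chemistry 101 | 4
Databases 301 | 4
Physics 201 | 4
History 101 | 3
CS 101 | 3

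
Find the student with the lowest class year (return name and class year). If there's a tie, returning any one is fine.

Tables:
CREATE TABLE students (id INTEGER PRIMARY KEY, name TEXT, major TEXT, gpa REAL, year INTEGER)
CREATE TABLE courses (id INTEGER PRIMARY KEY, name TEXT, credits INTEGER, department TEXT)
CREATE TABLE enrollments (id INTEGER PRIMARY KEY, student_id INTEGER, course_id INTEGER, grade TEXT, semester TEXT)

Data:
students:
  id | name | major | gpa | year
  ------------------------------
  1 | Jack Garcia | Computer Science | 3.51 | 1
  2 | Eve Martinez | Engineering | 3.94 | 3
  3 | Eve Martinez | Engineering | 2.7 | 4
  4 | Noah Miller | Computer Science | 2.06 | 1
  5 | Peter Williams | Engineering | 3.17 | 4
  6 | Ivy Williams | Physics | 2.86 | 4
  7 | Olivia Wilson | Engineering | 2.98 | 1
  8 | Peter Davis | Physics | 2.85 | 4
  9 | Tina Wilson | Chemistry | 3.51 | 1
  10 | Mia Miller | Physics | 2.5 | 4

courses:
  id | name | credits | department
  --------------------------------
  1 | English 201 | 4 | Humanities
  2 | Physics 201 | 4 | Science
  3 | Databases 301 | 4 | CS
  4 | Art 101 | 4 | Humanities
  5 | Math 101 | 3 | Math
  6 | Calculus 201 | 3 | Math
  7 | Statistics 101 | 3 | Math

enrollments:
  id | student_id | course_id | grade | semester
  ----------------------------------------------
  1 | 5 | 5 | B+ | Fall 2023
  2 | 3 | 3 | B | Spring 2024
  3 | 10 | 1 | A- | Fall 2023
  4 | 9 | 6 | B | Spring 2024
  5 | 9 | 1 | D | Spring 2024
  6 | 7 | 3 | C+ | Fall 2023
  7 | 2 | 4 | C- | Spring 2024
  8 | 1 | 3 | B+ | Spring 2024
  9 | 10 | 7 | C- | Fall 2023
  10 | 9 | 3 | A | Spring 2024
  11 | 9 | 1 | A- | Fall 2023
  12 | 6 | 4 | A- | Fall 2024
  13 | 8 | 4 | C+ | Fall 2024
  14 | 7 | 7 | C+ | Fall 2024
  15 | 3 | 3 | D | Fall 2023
SELECT name, year FROM students ORDER BY year ASC LIMIT 1

Execution result:
name | year
Jack Garcia | 1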